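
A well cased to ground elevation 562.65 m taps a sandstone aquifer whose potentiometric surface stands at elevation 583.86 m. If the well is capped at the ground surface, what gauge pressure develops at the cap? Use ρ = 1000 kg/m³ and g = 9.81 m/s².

P ≈ 208 kPa

Head above the cap: Δh = 583.86 − 562.65 = 21.21 m.
P = ρgΔh = 1000 × 9.81 × 21.21 = 208070 Pa ≈ 208 kPa.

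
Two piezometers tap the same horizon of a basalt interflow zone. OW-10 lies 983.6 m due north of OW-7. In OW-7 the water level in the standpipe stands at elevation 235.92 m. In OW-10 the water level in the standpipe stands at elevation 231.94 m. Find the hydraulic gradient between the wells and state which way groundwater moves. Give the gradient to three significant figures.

i ≈ 0.00405; groundwater flows toward the north

Total head at OW-7: h = 235.92 m (water level in the piezometer is the total head).
Total head at OW-10: h = 231.94 m (water level in the piezometer is the total head).
Head difference: h(OW-7) − h(OW-10) = 235.92 − 231.94 = 3.98 m.
Hydraulic gradient: i = |Δh| / L = 3.98 / 983.6 = 0.00405.
Flow is from higher to lower head: from OW-7 toward OW-10, i.e. toward the north.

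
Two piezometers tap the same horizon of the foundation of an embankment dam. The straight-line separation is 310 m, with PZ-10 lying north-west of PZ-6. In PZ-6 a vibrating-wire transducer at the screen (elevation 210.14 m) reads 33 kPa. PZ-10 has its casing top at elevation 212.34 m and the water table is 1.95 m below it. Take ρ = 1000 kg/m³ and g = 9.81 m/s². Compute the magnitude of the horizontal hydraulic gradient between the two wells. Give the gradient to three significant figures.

i ≈ 0.0100

Pressure head at PZ-6: ψ = P/(ρg) = 33×1000 / (1000 × 9.81) = 3.36 m.
Total head at PZ-6: h = z + ψ = 210.14 + 3.36 = 213.50 m.
Total head at PZ-10: h = 212.34 − 1.95 = 210.39 m.
Head difference: h(PZ-6) − h(PZ-10) = 213.50 − 210.39 = 3.11 m.
Hydraulic gradient: i = |Δh| / L = 3.11 / 310 = 0.0100.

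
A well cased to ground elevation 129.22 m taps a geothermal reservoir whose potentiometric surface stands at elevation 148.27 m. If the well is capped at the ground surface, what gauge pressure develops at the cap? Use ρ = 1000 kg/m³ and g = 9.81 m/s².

Head above the cap: Δh = 148.27 − 129.22 = 19.05 m.
P = ρgΔh = 1000 × 9.81 × 19.05 = 186880 Pa ≈ 187 kPa.

P ≈ 187 kPa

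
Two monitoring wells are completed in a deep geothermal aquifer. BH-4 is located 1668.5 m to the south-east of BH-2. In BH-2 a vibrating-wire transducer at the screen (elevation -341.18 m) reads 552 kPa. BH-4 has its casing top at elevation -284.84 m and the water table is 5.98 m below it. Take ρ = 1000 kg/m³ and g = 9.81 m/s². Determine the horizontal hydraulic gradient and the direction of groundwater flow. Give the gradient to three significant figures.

i ≈ 0.00354; groundwater flows toward the south-east

Pressure head at BH-2: ψ = P/(ρg) = 552×1000 / (1000 × 9.81) = 56.27 m.
Total head at BH-2: h = z + ψ = -341.18 + 56.27 = -284.91 m.
Total head at BH-4: h = -284.84 − 5.98 = -290.82 m.
Head difference: h(BH-2) − h(BH-4) = -284.91 − (-290.82) = 5.91 m.
Hydraulic gradient: i = |Δh| / L = 5.91 / 1668.5 = 0.00354.
Flow is from higher to lower head: from BH-2 toward BH-4, i.e. toward the south-east.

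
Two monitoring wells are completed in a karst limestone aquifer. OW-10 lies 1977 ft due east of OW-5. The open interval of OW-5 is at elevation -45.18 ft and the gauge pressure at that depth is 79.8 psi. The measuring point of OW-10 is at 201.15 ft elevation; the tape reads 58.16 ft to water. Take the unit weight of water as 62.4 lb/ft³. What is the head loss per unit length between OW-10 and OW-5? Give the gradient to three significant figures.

Pressure head at OW-5: ψ = 144·P/γ = 144 × 79.8 / 62.4 = 184.15 ft.
Total head at OW-5: h = z + ψ = -45.18 + 184.15 = 138.97 ft.
Total head at OW-10: h = 201.15 − 58.16 = 142.99 ft.
Head difference: h(OW-5) − h(OW-10) = 138.97 − 142.99 = -4.02 ft.
Hydraulic gradient: i = |Δh| / L = 4.02 / 1977 = 0.00203.

i ≈ 0.00203 ft/ft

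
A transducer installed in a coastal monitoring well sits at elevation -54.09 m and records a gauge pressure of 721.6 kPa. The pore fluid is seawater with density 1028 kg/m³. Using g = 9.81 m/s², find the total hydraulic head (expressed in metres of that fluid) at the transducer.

h ≈ 17.46 m

ψ = P/(ρg) = 721.6×1000 / (1028 × 9.81) = 71.55 m.
h = z + ψ = -54.09 + 71.55 = 17.46 m.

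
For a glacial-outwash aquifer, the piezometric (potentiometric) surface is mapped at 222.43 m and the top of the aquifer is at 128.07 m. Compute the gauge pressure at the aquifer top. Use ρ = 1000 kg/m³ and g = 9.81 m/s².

P ≈ 926 kPa

Pressure head at the aquifer top: ψ = h − z = 222.43 − 128.07 = 94.36 m.
P = ρgψ = 1000 × 9.81 × 94.36 = 925672 Pa ≈ 926 kPa.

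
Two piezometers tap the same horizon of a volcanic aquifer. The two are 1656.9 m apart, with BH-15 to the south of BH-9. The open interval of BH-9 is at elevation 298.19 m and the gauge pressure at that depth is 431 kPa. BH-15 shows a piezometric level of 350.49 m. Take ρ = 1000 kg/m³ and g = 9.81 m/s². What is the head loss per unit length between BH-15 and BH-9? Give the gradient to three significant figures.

Pressure head at BH-9: ψ = P/(ρg) = 431×1000 / (1000 × 9.81) = 43.93 m.
Total head at BH-9: h = z + ψ = 298.19 + 43.93 = 342.12 m.
Total head at BH-15: h = 350.49 m (water level in the piezometer is the total head).
Head difference: h(BH-9) − h(BH-15) = 342.12 − 350.49 = -8.37 m.
Hydraulic gradient: i = |Δh| / L = 8.37 / 1656.9 = 0.00505.

i ≈ 0.00505 m/m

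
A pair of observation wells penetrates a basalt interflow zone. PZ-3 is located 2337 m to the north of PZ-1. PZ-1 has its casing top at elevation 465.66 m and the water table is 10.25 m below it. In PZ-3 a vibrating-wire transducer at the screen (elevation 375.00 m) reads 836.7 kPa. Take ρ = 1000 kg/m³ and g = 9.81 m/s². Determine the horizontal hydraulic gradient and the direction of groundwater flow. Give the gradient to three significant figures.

Total head at PZ-1: h = 465.66 − 10.25 = 455.41 m.
Pressure head at PZ-3: ψ = P/(ρg) = 836.7×1000 / (1000 × 9.81) = 85.29 m.
Total head at PZ-3: h = z + ψ = 375.00 + 85.29 = 460.29 m.
Head difference: h(PZ-1) − h(PZ-3) = 455.41 − 460.29 = -4.88 m.
Hydraulic gradient: i = |Δh| / L = 4.88 / 2337 = 0.00209.
Flow is from higher to lower head: from PZ-3 toward PZ-1, i.e. toward the south.

i ≈ 0.00209; groundwater flows toward the south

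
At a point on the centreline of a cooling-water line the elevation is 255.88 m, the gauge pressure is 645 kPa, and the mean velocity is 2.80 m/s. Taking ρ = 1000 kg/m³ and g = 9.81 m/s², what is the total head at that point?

h ≈ 322.03 m

Pressure head ψ = P/(ρg) = 645×1000 / (1000 × 9.81) = 65.75 m.
Velocity head = v²/(2g) = 2.80² / (2 × 9.81) = 0.400 m.
h = z + ψ + v²/(2g) = 255.88 + 65.75 + 0.400 = 322.03 m.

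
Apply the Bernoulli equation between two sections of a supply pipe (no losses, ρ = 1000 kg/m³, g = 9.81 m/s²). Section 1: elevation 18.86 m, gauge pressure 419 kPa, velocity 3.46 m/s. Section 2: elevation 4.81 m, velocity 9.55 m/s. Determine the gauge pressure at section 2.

Pressure head at 1: ψ₁ = P₁/(ρg) = 419×1000 / (1000 × 9.81) = 42.71 m.
Velocity heads: v₁²/2g = 3.46²/19.62 = 0.610 m; v₂²/2g = 9.55²/19.62 = 4.648 m.
Total head H = z₁ + ψ₁ + v₁²/2g = 18.86 + 42.71 + 0.610 = 62.18 m.
ψ₂ = H − z₂ − v₂²/2g = 62.18 − 4.81 − 4.648 = 52.72 m.
P₂ = ρgψ₂ = 1000 × 9.81 × 52.72 ≈ 517 kPa.

P₂ ≈ 517 kPa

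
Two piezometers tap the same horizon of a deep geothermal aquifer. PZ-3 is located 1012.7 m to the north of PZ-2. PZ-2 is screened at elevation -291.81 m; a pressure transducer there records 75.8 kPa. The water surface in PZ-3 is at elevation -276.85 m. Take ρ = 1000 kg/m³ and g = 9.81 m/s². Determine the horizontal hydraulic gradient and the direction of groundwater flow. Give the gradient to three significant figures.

Pressure head at PZ-2: ψ = P/(ρg) = 75.8×1000 / (1000 × 9.81) = 7.73 m.
Total head at PZ-2: h = z + ψ = -291.81 + 7.73 = -284.08 m.
Total head at PZ-3: h = -276.85 m (water level in the piezometer is the total head).
Head difference: h(PZ-2) − h(PZ-3) = -284.08 − (-276.85) = -7.23 m.
Hydraulic gradient: i = |Δh| / L = 7.23 / 1012.7 = 0.00714.
Flow is from higher to lower head: from PZ-3 toward PZ-2, i.e. toward the south.

i ≈ 0.00714; groundwater flows toward the south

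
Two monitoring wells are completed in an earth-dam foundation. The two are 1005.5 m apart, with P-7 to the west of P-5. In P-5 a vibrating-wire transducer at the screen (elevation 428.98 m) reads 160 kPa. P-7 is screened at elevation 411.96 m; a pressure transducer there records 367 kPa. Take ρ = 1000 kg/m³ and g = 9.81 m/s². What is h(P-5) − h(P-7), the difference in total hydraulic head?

Pressure head at P-5: ψ = P/(ρg) = 160×1000 / (1000 × 9.81) = 16.31 m.
Total head at P-5: h = z + ψ = 428.98 + 16.31 = 445.29 m.
Pressure head at P-7: ψ = P/(ρg) = 367×1000 / (1000 × 9.81) = 37.41 m.
Total head at P-7: h = z + ψ = 411.96 + 37.41 = 449.37 m.
Head difference: h(P-5) − h(P-7) = 445.29 − 449.37 = -4.08 m.

Δh ≈ -4.08 m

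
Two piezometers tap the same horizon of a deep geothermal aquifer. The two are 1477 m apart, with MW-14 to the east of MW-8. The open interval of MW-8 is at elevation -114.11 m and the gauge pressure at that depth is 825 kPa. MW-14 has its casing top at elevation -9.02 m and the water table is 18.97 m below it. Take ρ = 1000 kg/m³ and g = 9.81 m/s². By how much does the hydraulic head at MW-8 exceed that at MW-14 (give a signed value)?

Δh ≈ -2.02 m

Pressure head at MW-8: ψ = P/(ρg) = 825×1000 / (1000 × 9.81) = 84.10 m.
Total head at MW-8: h = z + ψ = -114.11 + 84.10 = -30.01 m.
Total head at MW-14: h = -9.02 − 18.97 = -27.99 m.
Head difference: h(MW-8) − h(MW-14) = -30.01 − (-27.99) = -2.02 m.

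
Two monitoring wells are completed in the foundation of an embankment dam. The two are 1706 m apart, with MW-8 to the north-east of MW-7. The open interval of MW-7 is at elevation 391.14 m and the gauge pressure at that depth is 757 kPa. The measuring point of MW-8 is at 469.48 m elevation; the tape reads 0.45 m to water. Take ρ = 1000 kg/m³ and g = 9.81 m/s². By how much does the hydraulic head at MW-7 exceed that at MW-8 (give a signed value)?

Pressure head at MW-7: ψ = P/(ρg) = 757×1000 / (1000 × 9.81) = 77.17 m.
Total head at MW-7: h = z + ψ = 391.14 + 77.17 = 468.31 m.
Total head at MW-8: h = 469.48 − 0.45 = 469.03 m.
Head difference: h(MW-7) − h(MW-8) = 468.31 − 469.03 = -0.72 m.

Δh ≈ -0.72 m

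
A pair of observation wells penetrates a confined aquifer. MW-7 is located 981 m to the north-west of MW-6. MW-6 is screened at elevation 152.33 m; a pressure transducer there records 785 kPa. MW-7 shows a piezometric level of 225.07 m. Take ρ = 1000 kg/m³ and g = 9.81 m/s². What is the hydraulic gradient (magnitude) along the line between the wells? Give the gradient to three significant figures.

Pressure head at MW-6: ψ = P/(ρg) = 785×1000 / (1000 × 9.81) = 80.02 m.
Total head at MW-6: h = z + ψ = 152.33 + 80.02 = 232.35 m.
Total head at MW-7: h = 225.07 m (water level in the piezometer is the total head).
Head difference: h(MW-6) − h(MW-7) = 232.35 − 225.07 = 7.28 m.
Hydraulic gradient: i = |Δh| / L = 7.28 / 981 = 0.00742.

i ≈ 0.00742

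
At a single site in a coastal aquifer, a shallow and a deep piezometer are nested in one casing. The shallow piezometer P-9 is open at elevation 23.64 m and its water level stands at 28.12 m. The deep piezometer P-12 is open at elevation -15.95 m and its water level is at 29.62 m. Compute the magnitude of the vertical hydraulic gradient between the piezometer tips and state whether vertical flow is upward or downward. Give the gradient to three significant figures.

Total head at P-9: h = 28.12 m (water level in the standpipe).
Total head at P-12: h = 29.62 m.
Δh = h(P-9) − h(P-12) = 28.12 − 29.62 = -1.50 m.
Vertical separation Δz = 23.64 − (-15.95) = 39.59 m.
|i_v| = |Δh| / Δz = 1.50 / 39.59 = 0.0379.
Head is higher in the deep piezometer, so vertical flow is upward (discharge condition).

|i_v| ≈ 0.0379; vertical flow is upward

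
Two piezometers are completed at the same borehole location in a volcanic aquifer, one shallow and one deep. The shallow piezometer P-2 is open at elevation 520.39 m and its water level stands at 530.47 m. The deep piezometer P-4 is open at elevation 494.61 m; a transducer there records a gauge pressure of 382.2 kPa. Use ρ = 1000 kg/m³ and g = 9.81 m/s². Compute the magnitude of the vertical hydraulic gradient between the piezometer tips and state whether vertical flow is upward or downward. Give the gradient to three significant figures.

|i_v| ≈ 0.120; vertical flow is upward

Total head at P-2: h = 530.47 m (water level in the standpipe).
Pressure head at P-4: ψ = P/(ρg) = 382.2×1000 / (1000 × 9.81) = 38.96 m.
Total head at P-4: h = z + ψ = 494.61 + 38.96 = 533.57 m.
Δh = h(P-2) − h(P-4) = 530.47 − 533.57 = -3.10 m.
Vertical separation Δz = 520.39 − 494.61 = 25.78 m.
|i_v| = |Δh| / Δz = 3.10 / 25.78 = 0.120.
Head is higher in the deep piezometer, so vertical flow is upward (discharge condition).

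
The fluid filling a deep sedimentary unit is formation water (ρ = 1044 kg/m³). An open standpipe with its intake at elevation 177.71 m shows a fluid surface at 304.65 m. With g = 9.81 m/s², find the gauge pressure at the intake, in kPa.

Pressure head ψ = h − z = 304.65 − 177.71 = 126.94 m.
P = ρgψ = 1044 × 9.81 × 126.94 = 1300074 Pa ≈ 1300 kPa.

P ≈ 1300 kPa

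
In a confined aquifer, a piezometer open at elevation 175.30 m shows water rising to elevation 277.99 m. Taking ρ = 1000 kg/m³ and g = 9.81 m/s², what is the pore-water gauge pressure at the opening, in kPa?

Pressure head ψ = h − z = 277.99 − 175.30 = 102.69 m.
P = ρgψ = 1000 × 9.81 × 102.69 = 1007389 Pa ≈ 1010 kPa.

P ≈ 1010 kPa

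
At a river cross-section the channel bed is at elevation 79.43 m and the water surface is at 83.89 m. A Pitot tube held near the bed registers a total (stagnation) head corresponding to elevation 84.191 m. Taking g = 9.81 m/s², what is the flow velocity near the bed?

Near the bed, under hydrostatic conditions, the piezometric head (z + ψ) equals the free-surface elevation, 83.89 m.
Velocity head = total − piezometric = 84.191 − 83.89 = 0.301 m.
v = √(2g·h_v) = √(2 × 9.81 × 0.301) = 2.43 m/s.

v ≈ 2.43 m/s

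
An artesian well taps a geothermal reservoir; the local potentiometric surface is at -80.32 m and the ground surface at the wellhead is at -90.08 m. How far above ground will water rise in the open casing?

≈ 9.76 m above ground

Water rises to the potentiometric surface, so the rise above ground = -80.32 − (-90.08) = 9.76 m.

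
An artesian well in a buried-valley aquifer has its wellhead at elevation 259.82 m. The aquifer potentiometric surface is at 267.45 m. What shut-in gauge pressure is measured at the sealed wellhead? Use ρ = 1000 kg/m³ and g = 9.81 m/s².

Head above the cap: Δh = 267.45 − 259.82 = 7.63 m.
P = ρgΔh = 1000 × 9.81 × 7.63 = 74850 Pa ≈ 74.9 kPa.

P ≈ 74.9 kPa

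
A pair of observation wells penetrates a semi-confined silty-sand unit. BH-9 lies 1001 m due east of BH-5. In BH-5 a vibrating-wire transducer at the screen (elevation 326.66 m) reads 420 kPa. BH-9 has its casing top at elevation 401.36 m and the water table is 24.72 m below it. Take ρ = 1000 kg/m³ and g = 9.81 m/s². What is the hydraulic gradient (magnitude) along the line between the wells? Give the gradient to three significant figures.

i ≈ 0.00716

Pressure head at BH-5: ψ = P/(ρg) = 420×1000 / (1000 × 9.81) = 42.81 m.
Total head at BH-5: h = z + ψ = 326.66 + 42.81 = 369.47 m.
Total head at BH-9: h = 401.36 − 24.72 = 376.64 m.
Head difference: h(BH-5) − h(BH-9) = 369.47 − 376.64 = -7.17 m.
Hydraulic gradient: i = |Δh| / L = 7.17 / 1001 = 0.00716.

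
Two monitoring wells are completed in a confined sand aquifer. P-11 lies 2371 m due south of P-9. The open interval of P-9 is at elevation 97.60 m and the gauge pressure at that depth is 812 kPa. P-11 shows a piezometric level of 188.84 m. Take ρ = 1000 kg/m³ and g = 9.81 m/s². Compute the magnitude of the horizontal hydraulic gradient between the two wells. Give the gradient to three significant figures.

Pressure head at P-9: ψ = P/(ρg) = 812×1000 / (1000 × 9.81) = 82.77 m.
Total head at P-9: h = z + ψ = 97.60 + 82.77 = 180.37 m.
Total head at P-11: h = 188.84 m (water level in the piezometer is the total head).
Head difference: h(P-9) − h(P-11) = 180.37 − 188.84 = -8.47 m.
Hydraulic gradient: i = |Δh| / L = 8.47 / 2371 = 0.00357.

i ≈ 0.00357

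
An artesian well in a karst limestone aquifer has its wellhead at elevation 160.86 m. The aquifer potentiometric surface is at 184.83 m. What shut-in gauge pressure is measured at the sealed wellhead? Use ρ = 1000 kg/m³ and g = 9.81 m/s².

Head above the cap: Δh = 184.83 − 160.86 = 23.97 m.
P = ρgΔh = 1000 × 9.81 × 23.97 = 235146 Pa ≈ 235 kPa.

P ≈ 235 kPa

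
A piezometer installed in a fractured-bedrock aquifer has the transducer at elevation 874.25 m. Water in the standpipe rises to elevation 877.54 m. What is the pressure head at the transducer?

ψ ≈ 3.29 m

Total head h = 877.54 m (the water-surface elevation in the piezometer).
Pressure head ψ = h − z = 877.54 − 874.25 = 3.29 m.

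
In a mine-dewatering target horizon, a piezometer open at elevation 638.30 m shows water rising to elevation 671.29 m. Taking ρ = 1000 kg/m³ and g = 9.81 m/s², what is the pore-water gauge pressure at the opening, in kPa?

Pressure head ψ = h − z = 671.29 − 638.30 = 32.99 m.
P = ρgψ = 1000 × 9.81 × 32.99 = 323632 Pa ≈ 324 kPa.

P ≈ 324 kPa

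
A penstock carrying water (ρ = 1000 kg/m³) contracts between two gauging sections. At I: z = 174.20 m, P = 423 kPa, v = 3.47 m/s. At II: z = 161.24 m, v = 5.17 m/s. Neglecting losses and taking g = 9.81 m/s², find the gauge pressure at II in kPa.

P₂ ≈ 543 kPa

Pressure head at I: ψ₁ = P₁/(ρg) = 423×1000 / (1000 × 9.81) = 43.12 m.
Velocity heads: v₁²/2g = 3.47²/19.62 = 0.614 m; v₂²/2g = 5.17²/19.62 = 1.362 m.
Total head H = z₁ + ψ₁ + v₁²/2g = 174.20 + 43.12 + 0.614 = 217.93 m.
ψ₂ = H − z₂ − v₂²/2g = 217.93 − 161.24 − 1.362 = 55.33 m.
P₂ = ρgψ₂ = 1000 × 9.81 × 55.33 ≈ 543 kPa.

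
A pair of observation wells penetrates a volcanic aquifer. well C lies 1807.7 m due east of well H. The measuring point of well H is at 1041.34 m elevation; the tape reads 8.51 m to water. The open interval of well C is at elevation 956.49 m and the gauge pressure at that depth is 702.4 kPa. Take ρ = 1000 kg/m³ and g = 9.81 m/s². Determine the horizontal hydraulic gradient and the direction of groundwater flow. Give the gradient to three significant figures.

i ≈ 0.00262; groundwater flows toward the east

Total head at well H: h = 1041.34 − 8.51 = 1032.83 m.
Pressure head at well C: ψ = P/(ρg) = 702.4×1000 / (1000 × 9.81) = 71.60 m.
Total head at well C: h = z + ψ = 956.49 + 71.60 = 1028.09 m.
Head difference: h(well H) − h(well C) = 1032.83 − 1028.09 = 4.74 m.
Hydraulic gradient: i = |Δh| / L = 4.74 / 1807.7 = 0.00262.
Flow is from higher to lower head: from well H toward well C, i.e. toward the east.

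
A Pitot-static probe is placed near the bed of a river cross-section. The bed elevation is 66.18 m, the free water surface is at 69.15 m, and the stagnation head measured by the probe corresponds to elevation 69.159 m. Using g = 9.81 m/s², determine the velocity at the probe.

Near the bed, under hydrostatic conditions, the piezometric head (z + ψ) equals the free-surface elevation, 69.15 m.
Velocity head = total − piezometric = 69.159 − 69.15 = 0.009 m.
v = √(2g·h_v) = √(2 × 9.81 × 0.009) = 0.420 m/s.

v ≈ 0.420 m/s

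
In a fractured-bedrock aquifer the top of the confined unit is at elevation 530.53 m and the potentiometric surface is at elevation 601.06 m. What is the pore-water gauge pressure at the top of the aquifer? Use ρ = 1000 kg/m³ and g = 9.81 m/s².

Pressure head at the aquifer top: ψ = h − z = 601.06 − 530.53 = 70.53 m.
P = ρgψ = 1000 × 9.81 × 70.53 = 691899 Pa ≈ 692 kPa.

P ≈ 692 kPa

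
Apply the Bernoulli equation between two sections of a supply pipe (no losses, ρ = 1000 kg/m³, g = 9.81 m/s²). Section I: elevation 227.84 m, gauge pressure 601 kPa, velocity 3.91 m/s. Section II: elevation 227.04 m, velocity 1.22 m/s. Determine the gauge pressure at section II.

Pressure head at I: ψ₁ = P₁/(ρg) = 601×1000 / (1000 × 9.81) = 61.26 m.
Velocity heads: v₁²/2g = 3.91²/19.62 = 0.779 m; v₂²/2g = 1.22²/19.62 = 0.076 m.
Total head H = z₁ + ψ₁ + v₁²/2g = 227.84 + 61.26 + 0.779 = 289.88 m.
ψ₂ = H − z₂ − v₂²/2g = 289.88 − 227.04 − 0.076 = 62.76 m.
P₂ = ρgψ₂ = 1000 × 9.81 × 62.76 ≈ 616 kPa.

P₂ ≈ 616 kPa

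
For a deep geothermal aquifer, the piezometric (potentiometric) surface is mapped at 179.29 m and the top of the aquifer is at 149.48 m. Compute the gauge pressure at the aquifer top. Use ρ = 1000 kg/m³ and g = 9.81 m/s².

P ≈ 292 kPa

Pressure head at the aquifer top: ψ = h − z = 179.29 − 149.48 = 29.81 m.
P = ρgψ = 1000 × 9.81 × 29.81 = 292436 Pa ≈ 292 kPa.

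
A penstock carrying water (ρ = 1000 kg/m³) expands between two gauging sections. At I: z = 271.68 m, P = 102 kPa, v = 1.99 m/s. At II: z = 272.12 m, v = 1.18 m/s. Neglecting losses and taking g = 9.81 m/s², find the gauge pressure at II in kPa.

P₂ ≈ 99.0 kPa

Pressure head at I: ψ₁ = P₁/(ρg) = 102×1000 / (1000 × 9.81) = 10.40 m.
Velocity heads: v₁²/2g = 1.99²/19.62 = 0.202 m; v₂²/2g = 1.18²/19.62 = 0.071 m.
Total head H = z₁ + ψ₁ + v₁²/2g = 271.68 + 10.40 + 0.202 = 282.28 m.
ψ₂ = H − z₂ − v₂²/2g = 282.28 − 272.12 − 0.071 = 10.09 m.
P₂ = ρgψ₂ = 1000 × 9.81 × 10.09 ≈ 99.0 kPa.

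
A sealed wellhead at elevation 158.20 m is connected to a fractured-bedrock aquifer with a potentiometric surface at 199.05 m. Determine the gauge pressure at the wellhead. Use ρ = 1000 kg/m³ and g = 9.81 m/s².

Head above the cap: Δh = 199.05 − 158.20 = 40.85 m.
P = ρgΔh = 1000 × 9.81 × 40.85 = 400738 Pa ≈ 401 kPa.

P ≈ 401 kPa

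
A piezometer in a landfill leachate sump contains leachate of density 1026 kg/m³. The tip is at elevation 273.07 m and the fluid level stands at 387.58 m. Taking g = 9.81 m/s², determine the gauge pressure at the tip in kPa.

P ≈ 1150 kPa

Pressure head ψ = h − z = 387.58 − 273.07 = 114.51 m.
P = ρgψ = 1026 × 9.81 × 114.51 = 1152550 Pa ≈ 1150 kPa.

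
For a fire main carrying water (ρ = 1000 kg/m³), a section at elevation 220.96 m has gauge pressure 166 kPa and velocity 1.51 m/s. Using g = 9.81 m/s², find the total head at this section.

Pressure head ψ = P/(ρg) = 166×1000 / (1000 × 9.81) = 16.92 m.
Velocity head = v²/(2g) = 1.51² / (2 × 9.81) = 0.116 m.
h = z + ψ + v²/(2g) = 220.96 + 16.92 + 0.116 = 238.00 m.

h ≈ 238.00 m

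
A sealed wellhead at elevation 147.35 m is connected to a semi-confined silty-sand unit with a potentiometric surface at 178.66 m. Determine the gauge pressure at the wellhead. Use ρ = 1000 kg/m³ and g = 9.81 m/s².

Head above the cap: Δh = 178.66 − 147.35 = 31.31 m.
P = ρgΔh = 1000 × 9.81 × 31.31 = 307151 Pa ≈ 307 kPa.

P ≈ 307 kPa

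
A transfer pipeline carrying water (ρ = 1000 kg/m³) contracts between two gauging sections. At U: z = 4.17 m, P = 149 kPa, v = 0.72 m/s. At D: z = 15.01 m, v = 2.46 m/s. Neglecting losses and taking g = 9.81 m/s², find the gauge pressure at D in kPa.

P₂ ≈ 39.9 kPa

Pressure head at U: ψ₁ = P₁/(ρg) = 149×1000 / (1000 × 9.81) = 15.19 m.
Velocity heads: v₁²/2g = 0.72²/19.62 = 0.026 m; v₂²/2g = 2.46²/19.62 = 0.308 m.
Total head H = z₁ + ψ₁ + v₁²/2g = 4.17 + 15.19 + 0.026 = 19.39 m.
ψ₂ = H − z₂ − v₂²/2g = 19.39 − 15.01 − 0.308 = 4.07 m.
P₂ = ρgψ₂ = 1000 × 9.81 × 4.07 ≈ 39.9 kPa.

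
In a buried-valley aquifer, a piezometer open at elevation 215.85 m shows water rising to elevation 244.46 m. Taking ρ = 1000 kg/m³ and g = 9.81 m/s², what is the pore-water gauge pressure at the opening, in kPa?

Pressure head ψ = h − z = 244.46 − 215.85 = 28.61 m.
P = ρgψ = 1000 × 9.81 × 28.61 = 280664 Pa ≈ 281 kPa.

P ≈ 281 kPa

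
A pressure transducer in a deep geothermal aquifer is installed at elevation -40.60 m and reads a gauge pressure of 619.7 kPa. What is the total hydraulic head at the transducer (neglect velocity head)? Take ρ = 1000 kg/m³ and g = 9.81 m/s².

ψ = P/(ρg) = 619.7×1000 / (1000 × 9.81) = 63.17 m.
h = z + ψ = -40.60 + 63.17 = 22.57 m.

h ≈ 22.57 m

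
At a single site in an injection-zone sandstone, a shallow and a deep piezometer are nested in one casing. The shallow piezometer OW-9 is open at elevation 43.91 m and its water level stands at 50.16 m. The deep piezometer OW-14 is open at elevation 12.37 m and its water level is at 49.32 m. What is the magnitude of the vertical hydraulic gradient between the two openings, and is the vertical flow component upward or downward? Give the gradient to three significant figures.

Total head at OW-9: h = 50.16 m (water level in the standpipe).
Total head at OW-14: h = 49.32 m.
Δh = h(OW-9) − h(OW-14) = 50.16 − 49.32 = 0.84 m.
Vertical separation Δz = 43.91 − 12.37 = 31.54 m.
|i_v| = |Δh| / Δz = 0.84 / 31.54 = 0.0266.
Head is higher in the shallow piezometer, so vertical flow is downward (recharge condition).

|i_v| ≈ 0.0266; vertical flow is downward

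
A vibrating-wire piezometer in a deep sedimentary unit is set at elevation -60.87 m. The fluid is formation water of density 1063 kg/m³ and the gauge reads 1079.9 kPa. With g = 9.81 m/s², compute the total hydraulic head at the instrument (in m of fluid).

h ≈ 42.69 m

ψ = P/(ρg) = 1079.9×1000 / (1063 × 9.81) = 103.56 m.
h = z + ψ = -60.87 + 103.56 = 42.69 m.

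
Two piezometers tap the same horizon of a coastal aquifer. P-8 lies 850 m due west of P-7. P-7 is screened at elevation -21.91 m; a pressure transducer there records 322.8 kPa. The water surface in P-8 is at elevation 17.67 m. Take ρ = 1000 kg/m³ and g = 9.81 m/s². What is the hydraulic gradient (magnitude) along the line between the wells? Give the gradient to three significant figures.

Pressure head at P-7: ψ = P/(ρg) = 322.8×1000 / (1000 × 9.81) = 32.91 m.
Total head at P-7: h = z + ψ = -21.91 + 32.91 = 11.00 m.
Total head at P-8: h = 17.67 m (water level in the piezometer is the total head).
Head difference: h(P-7) − h(P-8) = 11.00 − 17.67 = -6.67 m.
Hydraulic gradient: i = |Δh| / L = 6.67 / 850 = 0.00785.

i ≈ 0.00785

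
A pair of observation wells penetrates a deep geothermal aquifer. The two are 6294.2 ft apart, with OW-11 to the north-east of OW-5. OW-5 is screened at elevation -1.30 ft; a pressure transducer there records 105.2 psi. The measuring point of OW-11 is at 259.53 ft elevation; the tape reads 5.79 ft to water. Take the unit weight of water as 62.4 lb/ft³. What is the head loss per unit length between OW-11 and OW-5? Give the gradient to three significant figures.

Pressure head at OW-5: ψ = 144·P/γ = 144 × 105.2 / 62.4 = 242.77 ft.
Total head at OW-5: h = z + ψ = -1.30 + 242.77 = 241.47 ft.
Total head at OW-11: h = 259.53 − 5.79 = 253.74 ft.
Head difference: h(OW-5) − h(OW-11) = 241.47 − 253.74 = -12.27 ft.
Hydraulic gradient: i = |Δh| / L = 12.27 / 6294.2 = 0.00195.

i ≈ 0.00195 ft/ft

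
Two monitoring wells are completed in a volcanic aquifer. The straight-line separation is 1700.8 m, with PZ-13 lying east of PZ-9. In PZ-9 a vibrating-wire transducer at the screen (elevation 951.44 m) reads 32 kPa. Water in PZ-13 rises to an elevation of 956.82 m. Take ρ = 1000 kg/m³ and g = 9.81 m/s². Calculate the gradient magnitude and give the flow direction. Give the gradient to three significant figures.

Pressure head at PZ-9: ψ = P/(ρg) = 32×1000 / (1000 × 9.81) = 3.26 m.
Total head at PZ-9: h = z + ψ = 951.44 + 3.26 = 954.70 m.
Total head at PZ-13: h = 956.82 m (water level in the piezometer is the total head).
Head difference: h(PZ-9) − h(PZ-13) = 954.70 − 956.82 = -2.12 m.
Hydraulic gradient: i = |Δh| / L = 2.12 / 1700.8 = 0.00125.
Flow is from higher to lower head: from PZ-13 toward PZ-9, i.e. toward the west.

i ≈ 0.00125; groundwater flows toward the west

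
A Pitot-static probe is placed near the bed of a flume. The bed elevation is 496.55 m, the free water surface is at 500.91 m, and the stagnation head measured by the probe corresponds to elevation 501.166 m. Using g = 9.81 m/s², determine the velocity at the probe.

v ≈ 2.24 m/s

Near the bed, under hydrostatic conditions, the piezometric head (z + ψ) equals the free-surface elevation, 500.91 m.
Velocity head = total − piezometric = 501.166 − 500.91 = 0.256 m.
v = √(2g·h_v) = √(2 × 9.81 × 0.256) = 2.24 m/s.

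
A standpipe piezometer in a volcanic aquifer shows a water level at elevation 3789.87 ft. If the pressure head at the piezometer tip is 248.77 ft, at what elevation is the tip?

z ≈ 3541.10 ft

z = h − ψ = 3789.87 − 248.77 = 3541.10 ft.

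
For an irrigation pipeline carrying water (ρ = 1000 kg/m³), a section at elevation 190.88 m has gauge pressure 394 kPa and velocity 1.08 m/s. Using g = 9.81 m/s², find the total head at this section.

h ≈ 231.10 m

Pressure head ψ = P/(ρg) = 394×1000 / (1000 × 9.81) = 40.16 m.
Velocity head = v²/(2g) = 1.08² / (2 × 9.81) = 0.059 m.
h = z + ψ + v²/(2g) = 190.88 + 40.16 + 0.059 = 231.10 m.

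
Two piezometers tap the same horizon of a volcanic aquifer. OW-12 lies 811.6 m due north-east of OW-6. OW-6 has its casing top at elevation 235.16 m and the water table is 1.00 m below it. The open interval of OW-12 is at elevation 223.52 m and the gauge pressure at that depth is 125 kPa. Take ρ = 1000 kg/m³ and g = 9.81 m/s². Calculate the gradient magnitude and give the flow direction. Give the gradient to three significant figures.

Total head at OW-6: h = 235.16 − 1.00 = 234.16 m.
Pressure head at OW-12: ψ = P/(ρg) = 125×1000 / (1000 × 9.81) = 12.74 m.
Total head at OW-12: h = z + ψ = 223.52 + 12.74 = 236.26 m.
Head difference: h(OW-6) − h(OW-12) = 234.16 − 236.26 = -2.10 m.
Hydraulic gradient: i = |Δh| / L = 2.10 / 811.6 = 0.00259.
Flow is from higher to lower head: from OW-12 toward OW-6, i.e. toward the south-west.

i ≈ 0.00259; groundwater flows toward the south-west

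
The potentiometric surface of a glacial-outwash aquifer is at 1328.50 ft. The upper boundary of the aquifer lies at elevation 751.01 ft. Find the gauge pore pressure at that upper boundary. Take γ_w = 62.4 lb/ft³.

P ≈ 250 psi

Pressure head at the aquifer top: ψ = h − z = 1328.50 − 751.01 = 577.49 ft.
P = γψ/144 = 62.4 × 577.49 / 144 = 250 psi.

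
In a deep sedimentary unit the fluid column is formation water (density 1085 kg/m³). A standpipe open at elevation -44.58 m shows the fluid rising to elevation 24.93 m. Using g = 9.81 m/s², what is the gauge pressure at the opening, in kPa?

Pressure head ψ = h − z = 24.93 − (-44.58) = 69.51 m.
P = ρgψ = 1085 × 9.81 × 69.51 = 739854 Pa ≈ 740 kPa.

P ≈ 740 kPa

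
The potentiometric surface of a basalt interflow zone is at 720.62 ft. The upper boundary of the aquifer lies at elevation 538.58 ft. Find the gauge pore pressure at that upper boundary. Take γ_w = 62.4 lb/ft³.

P ≈ 78.9 psi

Pressure head at the aquifer top: ψ = h − z = 720.62 − 538.58 = 182.04 ft.
P = γψ/144 = 62.4 × 182.04 / 144 = 78.9 psi.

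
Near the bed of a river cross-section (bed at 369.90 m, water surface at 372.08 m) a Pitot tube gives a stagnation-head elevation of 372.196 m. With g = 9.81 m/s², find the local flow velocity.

v ≈ 1.51 m/s

Near the bed, under hydrostatic conditions, the piezometric head (z + ψ) equals the free-surface elevation, 372.08 m.
Velocity head = total − piezometric = 372.196 − 372.08 = 0.116 m.
v = √(2g·h_v) = √(2 × 9.81 × 0.116) = 1.51 m/s.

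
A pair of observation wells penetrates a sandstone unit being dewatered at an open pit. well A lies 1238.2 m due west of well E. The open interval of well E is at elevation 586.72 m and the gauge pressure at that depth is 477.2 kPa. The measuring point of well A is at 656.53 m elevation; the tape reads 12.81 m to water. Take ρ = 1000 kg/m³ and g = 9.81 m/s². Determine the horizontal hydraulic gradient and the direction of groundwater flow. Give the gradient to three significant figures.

Pressure head at well E: ψ = P/(ρg) = 477.2×1000 / (1000 × 9.81) = 48.64 m.
Total head at well E: h = z + ψ = 586.72 + 48.64 = 635.36 m.
Total head at well A: h = 656.53 − 12.81 = 643.72 m.
Head difference: h(well E) − h(well A) = 635.36 − 643.72 = -8.36 m.
Hydraulic gradient: i = |Δh| / L = 8.36 / 1238.2 = 0.00675.
Flow is from higher to lower head: from well A toward well E, i.e. toward the east.

i ≈ 0.00675; groundwater flows toward the east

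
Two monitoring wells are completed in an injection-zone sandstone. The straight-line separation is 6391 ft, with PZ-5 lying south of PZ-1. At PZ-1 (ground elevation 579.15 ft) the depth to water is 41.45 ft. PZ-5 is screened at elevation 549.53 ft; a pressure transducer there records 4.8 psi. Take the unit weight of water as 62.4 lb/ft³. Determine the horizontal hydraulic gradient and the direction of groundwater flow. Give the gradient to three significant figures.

i ≈ 0.00358; groundwater flows toward the north

Total head at PZ-1: h = 579.15 − 41.45 = 537.70 ft.
Pressure head at PZ-5: ψ = 144·P/γ = 144 × 4.8 / 62.4 = 11.08 ft.
Total head at PZ-5: h = z + ψ = 549.53 + 11.08 = 560.61 ft.
Head difference: h(PZ-1) − h(PZ-5) = 537.70 − 560.61 = -22.91 ft.
Hydraulic gradient: i = |Δh| / L = 22.91 / 6391 = 0.00358.
Flow is from higher to lower head: from PZ-5 toward PZ-1, i.e. toward the north.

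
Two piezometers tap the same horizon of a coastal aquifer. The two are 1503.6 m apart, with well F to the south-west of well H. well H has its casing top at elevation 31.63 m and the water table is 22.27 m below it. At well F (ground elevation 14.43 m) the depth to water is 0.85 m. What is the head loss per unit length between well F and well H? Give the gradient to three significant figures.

i ≈ 0.00281 m/m

Total head at well H: h = 31.63 − 22.27 = 9.36 m.
Total head at well F: h = 14.43 − 0.85 = 13.58 m.
Head difference: h(well H) − h(well F) = 9.36 − 13.58 = -4.22 m.
Hydraulic gradient: i = |Δh| / L = 4.22 / 1503.6 = 0.00281.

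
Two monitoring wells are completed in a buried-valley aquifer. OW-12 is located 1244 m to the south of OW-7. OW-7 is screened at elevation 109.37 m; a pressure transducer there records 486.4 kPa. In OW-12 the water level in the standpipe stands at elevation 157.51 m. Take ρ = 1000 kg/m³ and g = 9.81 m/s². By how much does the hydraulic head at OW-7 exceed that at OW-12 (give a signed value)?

Pressure head at OW-7: ψ = P/(ρg) = 486.4×1000 / (1000 × 9.81) = 49.58 m.
Total head at OW-7: h = z + ψ = 109.37 + 49.58 = 158.95 m.
Total head at OW-12: h = 157.51 m (water level in the piezometer is the total head).
Head difference: h(OW-7) − h(OW-12) = 158.95 − 157.51 = 1.44 m.

Δh ≈ 1.44 m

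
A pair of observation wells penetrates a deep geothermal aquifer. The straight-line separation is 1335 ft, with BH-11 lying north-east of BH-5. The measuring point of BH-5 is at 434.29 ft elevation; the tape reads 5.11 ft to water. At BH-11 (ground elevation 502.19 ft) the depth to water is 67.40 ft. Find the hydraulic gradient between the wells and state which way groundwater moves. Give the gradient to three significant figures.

Total head at BH-5: h = 434.29 − 5.11 = 429.18 ft.
Total head at BH-11: h = 502.19 − 67.40 = 434.79 ft.
Head difference: h(BH-5) − h(BH-11) = 429.18 − 434.79 = -5.61 ft.
Hydraulic gradient: i = |Δh| / L = 5.61 / 1335 = 0.00420.
Flow is from higher to lower head: from BH-11 toward BH-5, i.e. toward the south-west.

i ≈ 0.00420; groundwater flows toward the south-west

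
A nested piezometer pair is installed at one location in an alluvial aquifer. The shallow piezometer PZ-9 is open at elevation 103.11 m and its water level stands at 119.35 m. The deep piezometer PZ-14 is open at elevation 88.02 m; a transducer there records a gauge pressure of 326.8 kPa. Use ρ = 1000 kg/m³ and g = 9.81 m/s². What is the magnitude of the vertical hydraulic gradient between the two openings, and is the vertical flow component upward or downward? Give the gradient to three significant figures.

|i_v| ≈ 0.131; vertical flow is upward

Total head at PZ-9: h = 119.35 m (water level in the standpipe).
Pressure head at PZ-14: ψ = P/(ρg) = 326.8×1000 / (1000 × 9.81) = 33.31 m.
Total head at PZ-14: h = z + ψ = 88.02 + 33.31 = 121.33 m.
Δh = h(PZ-9) − h(PZ-14) = 119.35 − 121.33 = -1.98 m.
Vertical separation Δz = 103.11 − 88.02 = 15.09 m.
|i_v| = |Δh| / Δz = 1.98 / 15.09 = 0.131.
Head is higher in the deep piezometer, so vertical flow is upward (discharge condition).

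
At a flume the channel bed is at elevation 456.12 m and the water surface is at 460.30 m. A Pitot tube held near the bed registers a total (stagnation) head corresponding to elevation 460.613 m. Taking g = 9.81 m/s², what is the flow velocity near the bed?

Near the bed, under hydrostatic conditions, the piezometric head (z + ψ) equals the free-surface elevation, 460.30 m.
Velocity head = total − piezometric = 460.613 − 460.30 = 0.313 m.
v = √(2g·h_v) = √(2 × 9.81 × 0.313) = 2.48 m/s.

v ≈ 2.48 m/s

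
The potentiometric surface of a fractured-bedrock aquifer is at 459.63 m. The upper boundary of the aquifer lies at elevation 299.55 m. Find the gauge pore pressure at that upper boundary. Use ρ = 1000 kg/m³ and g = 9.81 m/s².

Pressure head at the aquifer top: ψ = h − z = 459.63 − 299.55 = 160.08 m.
P = ρgψ = 1000 × 9.81 × 160.08 = 1570385 Pa ≈ 1570 kPa.

P ≈ 1570 kPa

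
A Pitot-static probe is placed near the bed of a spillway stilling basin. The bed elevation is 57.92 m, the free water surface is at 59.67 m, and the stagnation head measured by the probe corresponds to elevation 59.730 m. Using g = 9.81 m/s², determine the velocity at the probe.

v ≈ 1.08 m/s

Near the bed, under hydrostatic conditions, the piezometric head (z + ψ) equals the free-surface elevation, 59.67 m.
Velocity head = total − piezometric = 59.730 − 59.67 = 0.060 m.
v = √(2g·h_v) = √(2 × 9.81 × 0.060) = 1.08 m/s.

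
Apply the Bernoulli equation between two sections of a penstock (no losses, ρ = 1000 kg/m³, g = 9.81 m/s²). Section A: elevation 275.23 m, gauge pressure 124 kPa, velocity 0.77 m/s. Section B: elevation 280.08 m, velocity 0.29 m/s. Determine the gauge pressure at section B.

Pressure head at A: ψ₁ = P₁/(ρg) = 124×1000 / (1000 × 9.81) = 12.64 m.
Velocity heads: v₁²/2g = 0.77²/19.62 = 0.030 m; v₂²/2g = 0.29²/19.62 = 0.004 m.
Total head H = z₁ + ψ₁ + v₁²/2g = 275.23 + 12.64 + 0.030 = 287.90 m.
ψ₂ = H − z₂ − v₂²/2g = 287.90 − 280.08 − 0.004 = 7.82 m.
P₂ = ρgψ₂ = 1000 × 9.81 × 7.82 ≈ 76.7 kPa.

P₂ ≈ 76.7 kPa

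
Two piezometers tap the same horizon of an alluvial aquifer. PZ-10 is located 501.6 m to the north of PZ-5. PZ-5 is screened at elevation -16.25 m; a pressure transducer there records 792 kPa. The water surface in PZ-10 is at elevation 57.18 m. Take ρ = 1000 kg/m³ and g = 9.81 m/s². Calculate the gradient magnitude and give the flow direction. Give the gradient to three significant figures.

i ≈ 0.0146; groundwater flows toward the north

Pressure head at PZ-5: ψ = P/(ρg) = 792×1000 / (1000 × 9.81) = 80.73 m.
Total head at PZ-5: h = z + ψ = -16.25 + 80.73 = 64.48 m.
Total head at PZ-10: h = 57.18 m (water level in the piezometer is the total head).
Head difference: h(PZ-5) − h(PZ-10) = 64.48 − 57.18 = 7.30 m.
Hydraulic gradient: i = |Δh| / L = 7.30 / 501.6 = 0.0146.
Flow is from higher to lower head: from PZ-5 toward PZ-10, i.e. toward the north.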